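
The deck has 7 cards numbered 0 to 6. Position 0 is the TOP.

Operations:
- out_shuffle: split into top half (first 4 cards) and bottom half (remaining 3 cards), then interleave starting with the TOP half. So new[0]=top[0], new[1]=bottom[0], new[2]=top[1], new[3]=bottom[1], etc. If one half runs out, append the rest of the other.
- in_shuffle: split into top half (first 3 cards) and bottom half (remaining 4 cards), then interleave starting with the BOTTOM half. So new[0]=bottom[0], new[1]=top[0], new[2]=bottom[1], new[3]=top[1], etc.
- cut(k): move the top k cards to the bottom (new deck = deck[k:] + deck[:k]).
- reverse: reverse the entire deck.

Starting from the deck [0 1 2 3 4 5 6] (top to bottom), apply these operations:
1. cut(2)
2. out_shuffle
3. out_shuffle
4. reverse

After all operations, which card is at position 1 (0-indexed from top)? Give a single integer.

After op 1 (cut(2)): [2 3 4 5 6 0 1]
After op 2 (out_shuffle): [2 6 3 0 4 1 5]
After op 3 (out_shuffle): [2 4 6 1 3 5 0]
After op 4 (reverse): [0 5 3 1 6 4 2]
Position 1: card 5.

Answer: 5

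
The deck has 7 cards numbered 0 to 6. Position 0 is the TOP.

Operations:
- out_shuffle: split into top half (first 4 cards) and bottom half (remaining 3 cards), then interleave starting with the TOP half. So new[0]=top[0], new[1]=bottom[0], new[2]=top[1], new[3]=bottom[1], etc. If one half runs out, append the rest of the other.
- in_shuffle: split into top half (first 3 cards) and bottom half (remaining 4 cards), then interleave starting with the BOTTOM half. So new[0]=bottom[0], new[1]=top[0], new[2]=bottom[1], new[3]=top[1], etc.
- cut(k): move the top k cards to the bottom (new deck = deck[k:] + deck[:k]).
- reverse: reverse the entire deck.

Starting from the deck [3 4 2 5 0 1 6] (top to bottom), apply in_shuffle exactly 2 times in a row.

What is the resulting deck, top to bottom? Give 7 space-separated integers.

Answer: 4 5 1 3 2 0 6

Derivation:
After op 1 (in_shuffle): [5 3 0 4 1 2 6]
After op 2 (in_shuffle): [4 5 1 3 2 0 6]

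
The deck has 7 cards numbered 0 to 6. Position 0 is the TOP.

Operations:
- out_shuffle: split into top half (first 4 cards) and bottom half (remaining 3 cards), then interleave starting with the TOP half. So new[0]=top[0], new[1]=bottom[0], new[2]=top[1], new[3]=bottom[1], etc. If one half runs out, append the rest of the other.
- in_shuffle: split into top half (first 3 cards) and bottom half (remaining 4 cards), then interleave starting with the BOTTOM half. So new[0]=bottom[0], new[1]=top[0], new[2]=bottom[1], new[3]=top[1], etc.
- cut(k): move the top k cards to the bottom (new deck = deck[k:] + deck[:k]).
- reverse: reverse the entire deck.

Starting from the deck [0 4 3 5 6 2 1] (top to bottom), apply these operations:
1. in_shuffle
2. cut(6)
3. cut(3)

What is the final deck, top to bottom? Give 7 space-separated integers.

Answer: 6 4 2 3 1 5 0

Derivation:
After op 1 (in_shuffle): [5 0 6 4 2 3 1]
After op 2 (cut(6)): [1 5 0 6 4 2 3]
After op 3 (cut(3)): [6 4 2 3 1 5 0]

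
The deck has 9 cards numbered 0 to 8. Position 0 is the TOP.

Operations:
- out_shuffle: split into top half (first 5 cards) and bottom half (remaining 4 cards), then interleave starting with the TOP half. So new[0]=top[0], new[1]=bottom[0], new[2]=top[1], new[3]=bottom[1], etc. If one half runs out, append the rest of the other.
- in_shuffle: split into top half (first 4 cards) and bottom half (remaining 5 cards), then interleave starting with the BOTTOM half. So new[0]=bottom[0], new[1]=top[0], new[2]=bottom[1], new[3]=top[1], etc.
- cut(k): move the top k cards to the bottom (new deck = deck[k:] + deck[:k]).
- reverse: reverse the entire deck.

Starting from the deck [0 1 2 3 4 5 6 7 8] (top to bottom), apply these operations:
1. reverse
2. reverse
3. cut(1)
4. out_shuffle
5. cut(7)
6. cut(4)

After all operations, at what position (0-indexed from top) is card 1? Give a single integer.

Answer: 7

Derivation:
After op 1 (reverse): [8 7 6 5 4 3 2 1 0]
After op 2 (reverse): [0 1 2 3 4 5 6 7 8]
After op 3 (cut(1)): [1 2 3 4 5 6 7 8 0]
After op 4 (out_shuffle): [1 6 2 7 3 8 4 0 5]
After op 5 (cut(7)): [0 5 1 6 2 7 3 8 4]
After op 6 (cut(4)): [2 7 3 8 4 0 5 1 6]
Card 1 is at position 7.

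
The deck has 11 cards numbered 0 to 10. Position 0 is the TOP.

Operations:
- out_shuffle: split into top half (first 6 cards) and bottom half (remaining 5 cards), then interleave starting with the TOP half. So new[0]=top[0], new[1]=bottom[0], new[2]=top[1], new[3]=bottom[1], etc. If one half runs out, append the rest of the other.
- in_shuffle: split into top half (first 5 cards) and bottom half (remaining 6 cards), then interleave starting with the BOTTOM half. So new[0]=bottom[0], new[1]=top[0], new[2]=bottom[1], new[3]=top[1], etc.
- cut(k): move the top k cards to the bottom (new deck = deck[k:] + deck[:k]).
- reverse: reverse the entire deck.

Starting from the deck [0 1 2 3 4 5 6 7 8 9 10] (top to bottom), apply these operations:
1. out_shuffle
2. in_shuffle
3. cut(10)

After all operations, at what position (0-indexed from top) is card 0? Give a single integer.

Answer: 2

Derivation:
After op 1 (out_shuffle): [0 6 1 7 2 8 3 9 4 10 5]
After op 2 (in_shuffle): [8 0 3 6 9 1 4 7 10 2 5]
After op 3 (cut(10)): [5 8 0 3 6 9 1 4 7 10 2]
Card 0 is at position 2.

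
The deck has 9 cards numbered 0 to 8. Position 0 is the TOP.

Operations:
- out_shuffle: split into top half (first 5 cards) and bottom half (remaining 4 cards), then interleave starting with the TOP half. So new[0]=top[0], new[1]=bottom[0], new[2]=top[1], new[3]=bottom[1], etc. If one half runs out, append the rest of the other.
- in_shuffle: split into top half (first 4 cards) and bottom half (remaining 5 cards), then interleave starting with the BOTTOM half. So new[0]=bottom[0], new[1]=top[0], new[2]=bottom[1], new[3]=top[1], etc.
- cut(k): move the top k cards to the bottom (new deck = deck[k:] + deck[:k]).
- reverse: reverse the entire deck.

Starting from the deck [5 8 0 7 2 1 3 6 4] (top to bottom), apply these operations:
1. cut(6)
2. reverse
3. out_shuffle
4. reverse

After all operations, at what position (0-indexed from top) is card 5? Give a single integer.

After op 1 (cut(6)): [3 6 4 5 8 0 7 2 1]
After op 2 (reverse): [1 2 7 0 8 5 4 6 3]
After op 3 (out_shuffle): [1 5 2 4 7 6 0 3 8]
After op 4 (reverse): [8 3 0 6 7 4 2 5 1]
Card 5 is at position 7.

Answer: 7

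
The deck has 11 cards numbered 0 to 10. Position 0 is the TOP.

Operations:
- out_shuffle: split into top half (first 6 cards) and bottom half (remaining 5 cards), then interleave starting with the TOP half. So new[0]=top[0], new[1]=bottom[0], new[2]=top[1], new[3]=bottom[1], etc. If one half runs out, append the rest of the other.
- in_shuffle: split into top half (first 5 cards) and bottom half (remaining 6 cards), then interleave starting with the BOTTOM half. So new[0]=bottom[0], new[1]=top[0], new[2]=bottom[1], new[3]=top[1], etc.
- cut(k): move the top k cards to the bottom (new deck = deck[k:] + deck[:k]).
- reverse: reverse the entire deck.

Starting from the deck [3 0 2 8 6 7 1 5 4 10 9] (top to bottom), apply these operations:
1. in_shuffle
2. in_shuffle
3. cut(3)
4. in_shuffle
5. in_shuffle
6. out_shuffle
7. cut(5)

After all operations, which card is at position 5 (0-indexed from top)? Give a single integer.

Answer: 5

Derivation:
After op 1 (in_shuffle): [7 3 1 0 5 2 4 8 10 6 9]
After op 2 (in_shuffle): [2 7 4 3 8 1 10 0 6 5 9]
After op 3 (cut(3)): [3 8 1 10 0 6 5 9 2 7 4]
After op 4 (in_shuffle): [6 3 5 8 9 1 2 10 7 0 4]
After op 5 (in_shuffle): [1 6 2 3 10 5 7 8 0 9 4]
After op 6 (out_shuffle): [1 7 6 8 2 0 3 9 10 4 5]
After op 7 (cut(5)): [0 3 9 10 4 5 1 7 6 8 2]
Position 5: card 5.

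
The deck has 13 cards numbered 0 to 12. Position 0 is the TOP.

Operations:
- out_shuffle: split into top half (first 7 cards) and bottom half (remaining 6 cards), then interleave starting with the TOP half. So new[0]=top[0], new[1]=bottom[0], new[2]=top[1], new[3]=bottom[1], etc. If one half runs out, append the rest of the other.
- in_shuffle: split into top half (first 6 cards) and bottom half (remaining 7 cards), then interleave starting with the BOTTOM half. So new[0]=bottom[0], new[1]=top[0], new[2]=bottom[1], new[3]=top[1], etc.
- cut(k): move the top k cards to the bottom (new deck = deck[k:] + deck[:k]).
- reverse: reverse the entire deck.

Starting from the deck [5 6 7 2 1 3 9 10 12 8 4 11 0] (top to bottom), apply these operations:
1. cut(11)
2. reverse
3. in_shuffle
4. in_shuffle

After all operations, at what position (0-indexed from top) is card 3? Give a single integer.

After op 1 (cut(11)): [11 0 5 6 7 2 1 3 9 10 12 8 4]
After op 2 (reverse): [4 8 12 10 9 3 1 2 7 6 5 0 11]
After op 3 (in_shuffle): [1 4 2 8 7 12 6 10 5 9 0 3 11]
After op 4 (in_shuffle): [6 1 10 4 5 2 9 8 0 7 3 12 11]
Card 3 is at position 10.

Answer: 10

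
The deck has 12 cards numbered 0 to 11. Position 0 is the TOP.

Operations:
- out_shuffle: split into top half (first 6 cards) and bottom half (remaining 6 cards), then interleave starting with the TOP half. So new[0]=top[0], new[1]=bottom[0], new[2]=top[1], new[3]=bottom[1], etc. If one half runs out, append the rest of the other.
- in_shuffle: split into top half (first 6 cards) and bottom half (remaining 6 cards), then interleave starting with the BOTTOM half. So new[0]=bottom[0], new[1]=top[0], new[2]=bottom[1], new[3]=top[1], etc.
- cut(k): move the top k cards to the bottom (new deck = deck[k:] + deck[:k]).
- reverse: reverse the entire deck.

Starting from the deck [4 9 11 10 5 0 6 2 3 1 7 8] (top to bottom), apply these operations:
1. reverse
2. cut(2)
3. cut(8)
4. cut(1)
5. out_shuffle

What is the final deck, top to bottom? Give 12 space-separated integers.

After op 1 (reverse): [8 7 1 3 2 6 0 5 10 11 9 4]
After op 2 (cut(2)): [1 3 2 6 0 5 10 11 9 4 8 7]
After op 3 (cut(8)): [9 4 8 7 1 3 2 6 0 5 10 11]
After op 4 (cut(1)): [4 8 7 1 3 2 6 0 5 10 11 9]
After op 5 (out_shuffle): [4 6 8 0 7 5 1 10 3 11 2 9]

Answer: 4 6 8 0 7 5 1 10 3 11 2 9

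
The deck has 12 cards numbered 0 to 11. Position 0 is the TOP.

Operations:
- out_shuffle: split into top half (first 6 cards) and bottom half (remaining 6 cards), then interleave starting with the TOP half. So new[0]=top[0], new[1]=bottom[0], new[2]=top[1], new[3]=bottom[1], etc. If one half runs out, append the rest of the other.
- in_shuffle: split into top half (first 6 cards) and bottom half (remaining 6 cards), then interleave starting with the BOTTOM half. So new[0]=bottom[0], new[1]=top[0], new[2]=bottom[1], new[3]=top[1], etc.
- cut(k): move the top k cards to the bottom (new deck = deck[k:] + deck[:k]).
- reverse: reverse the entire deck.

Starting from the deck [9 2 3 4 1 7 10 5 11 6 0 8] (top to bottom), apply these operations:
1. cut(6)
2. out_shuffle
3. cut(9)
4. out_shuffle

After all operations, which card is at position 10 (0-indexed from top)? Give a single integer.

Answer: 5

Derivation:
After op 1 (cut(6)): [10 5 11 6 0 8 9 2 3 4 1 7]
After op 2 (out_shuffle): [10 9 5 2 11 3 6 4 0 1 8 7]
After op 3 (cut(9)): [1 8 7 10 9 5 2 11 3 6 4 0]
After op 4 (out_shuffle): [1 2 8 11 7 3 10 6 9 4 5 0]
Position 10: card 5.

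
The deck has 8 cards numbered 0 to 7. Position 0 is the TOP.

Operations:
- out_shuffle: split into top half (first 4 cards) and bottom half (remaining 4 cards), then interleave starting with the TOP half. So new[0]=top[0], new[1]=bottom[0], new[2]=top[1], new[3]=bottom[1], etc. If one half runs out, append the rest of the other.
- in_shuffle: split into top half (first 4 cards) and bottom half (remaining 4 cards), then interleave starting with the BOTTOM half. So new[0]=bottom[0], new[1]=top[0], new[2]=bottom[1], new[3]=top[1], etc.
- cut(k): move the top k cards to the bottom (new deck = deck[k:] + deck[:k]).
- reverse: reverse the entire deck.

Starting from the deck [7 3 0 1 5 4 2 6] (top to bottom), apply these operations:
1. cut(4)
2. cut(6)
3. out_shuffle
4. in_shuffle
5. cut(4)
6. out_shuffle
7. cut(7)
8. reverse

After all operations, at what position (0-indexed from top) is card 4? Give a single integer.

After op 1 (cut(4)): [5 4 2 6 7 3 0 1]
After op 2 (cut(6)): [0 1 5 4 2 6 7 3]
After op 3 (out_shuffle): [0 2 1 6 5 7 4 3]
After op 4 (in_shuffle): [5 0 7 2 4 1 3 6]
After op 5 (cut(4)): [4 1 3 6 5 0 7 2]
After op 6 (out_shuffle): [4 5 1 0 3 7 6 2]
After op 7 (cut(7)): [2 4 5 1 0 3 7 6]
After op 8 (reverse): [6 7 3 0 1 5 4 2]
Card 4 is at position 6.

Answer: 6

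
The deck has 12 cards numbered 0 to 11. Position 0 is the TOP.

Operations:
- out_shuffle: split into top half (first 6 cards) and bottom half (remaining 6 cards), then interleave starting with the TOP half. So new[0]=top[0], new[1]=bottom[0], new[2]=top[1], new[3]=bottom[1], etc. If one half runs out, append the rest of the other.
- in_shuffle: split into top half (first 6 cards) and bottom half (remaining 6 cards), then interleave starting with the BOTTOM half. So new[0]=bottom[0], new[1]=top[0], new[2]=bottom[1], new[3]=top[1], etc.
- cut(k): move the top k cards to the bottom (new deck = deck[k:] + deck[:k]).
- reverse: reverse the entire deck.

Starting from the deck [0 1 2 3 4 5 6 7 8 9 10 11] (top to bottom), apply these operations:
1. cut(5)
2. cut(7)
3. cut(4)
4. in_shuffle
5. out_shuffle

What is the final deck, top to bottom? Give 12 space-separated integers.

Answer: 10 1 4 7 11 2 5 8 0 3 6 9

Derivation:
After op 1 (cut(5)): [5 6 7 8 9 10 11 0 1 2 3 4]
After op 2 (cut(7)): [0 1 2 3 4 5 6 7 8 9 10 11]
After op 3 (cut(4)): [4 5 6 7 8 9 10 11 0 1 2 3]
After op 4 (in_shuffle): [10 4 11 5 0 6 1 7 2 8 3 9]
After op 5 (out_shuffle): [10 1 4 7 11 2 5 8 0 3 6 9]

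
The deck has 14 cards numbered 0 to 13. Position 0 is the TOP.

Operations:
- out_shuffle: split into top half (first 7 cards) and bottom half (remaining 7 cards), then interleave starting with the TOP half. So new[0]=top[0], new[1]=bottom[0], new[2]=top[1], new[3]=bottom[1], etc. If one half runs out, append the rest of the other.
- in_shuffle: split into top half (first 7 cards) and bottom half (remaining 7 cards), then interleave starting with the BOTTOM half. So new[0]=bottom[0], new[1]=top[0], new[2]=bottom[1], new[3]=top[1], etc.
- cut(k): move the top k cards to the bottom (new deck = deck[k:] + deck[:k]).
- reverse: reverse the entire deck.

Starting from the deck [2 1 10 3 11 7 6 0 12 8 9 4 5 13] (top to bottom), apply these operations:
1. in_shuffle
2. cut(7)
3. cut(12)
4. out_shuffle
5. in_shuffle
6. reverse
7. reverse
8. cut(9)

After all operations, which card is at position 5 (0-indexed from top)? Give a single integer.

Answer: 2

Derivation:
After op 1 (in_shuffle): [0 2 12 1 8 10 9 3 4 11 5 7 13 6]
After op 2 (cut(7)): [3 4 11 5 7 13 6 0 2 12 1 8 10 9]
After op 3 (cut(12)): [10 9 3 4 11 5 7 13 6 0 2 12 1 8]
After op 4 (out_shuffle): [10 13 9 6 3 0 4 2 11 12 5 1 7 8]
After op 5 (in_shuffle): [2 10 11 13 12 9 5 6 1 3 7 0 8 4]
After op 6 (reverse): [4 8 0 7 3 1 6 5 9 12 13 11 10 2]
After op 7 (reverse): [2 10 11 13 12 9 5 6 1 3 7 0 8 4]
After op 8 (cut(9)): [3 7 0 8 4 2 10 11 13 12 9 5 6 1]
Position 5: card 2.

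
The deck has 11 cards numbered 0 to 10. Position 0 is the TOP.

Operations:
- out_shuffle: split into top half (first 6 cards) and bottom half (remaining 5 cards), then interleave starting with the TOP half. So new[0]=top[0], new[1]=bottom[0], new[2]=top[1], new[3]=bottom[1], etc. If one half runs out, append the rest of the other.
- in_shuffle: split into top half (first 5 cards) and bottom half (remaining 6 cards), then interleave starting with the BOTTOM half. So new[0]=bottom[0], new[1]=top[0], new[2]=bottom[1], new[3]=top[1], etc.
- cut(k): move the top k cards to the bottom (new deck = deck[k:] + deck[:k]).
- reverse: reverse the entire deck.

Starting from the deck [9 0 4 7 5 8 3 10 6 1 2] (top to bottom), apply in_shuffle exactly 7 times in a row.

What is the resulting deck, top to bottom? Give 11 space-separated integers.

Answer: 10 5 0 1 3 7 9 6 8 4 2

Derivation:
After op 1 (in_shuffle): [8 9 3 0 10 4 6 7 1 5 2]
After op 2 (in_shuffle): [4 8 6 9 7 3 1 0 5 10 2]
After op 3 (in_shuffle): [3 4 1 8 0 6 5 9 10 7 2]
After op 4 (in_shuffle): [6 3 5 4 9 1 10 8 7 0 2]
After op 5 (in_shuffle): [1 6 10 3 8 5 7 4 0 9 2]
After op 6 (in_shuffle): [5 1 7 6 4 10 0 3 9 8 2]
After op 7 (in_shuffle): [10 5 0 1 3 7 9 6 8 4 2]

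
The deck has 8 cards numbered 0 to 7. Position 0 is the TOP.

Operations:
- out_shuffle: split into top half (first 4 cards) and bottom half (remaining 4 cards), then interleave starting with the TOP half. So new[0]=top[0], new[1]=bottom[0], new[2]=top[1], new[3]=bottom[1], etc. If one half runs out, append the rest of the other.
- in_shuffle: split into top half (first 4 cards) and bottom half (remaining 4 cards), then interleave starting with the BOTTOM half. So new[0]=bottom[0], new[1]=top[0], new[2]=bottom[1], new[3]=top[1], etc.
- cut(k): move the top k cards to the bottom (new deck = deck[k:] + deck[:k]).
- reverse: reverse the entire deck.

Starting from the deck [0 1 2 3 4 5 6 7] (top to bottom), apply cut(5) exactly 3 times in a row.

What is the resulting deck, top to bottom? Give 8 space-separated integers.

After op 1 (cut(5)): [5 6 7 0 1 2 3 4]
After op 2 (cut(5)): [2 3 4 5 6 7 0 1]
After op 3 (cut(5)): [7 0 1 2 3 4 5 6]

Answer: 7 0 1 2 3 4 5 6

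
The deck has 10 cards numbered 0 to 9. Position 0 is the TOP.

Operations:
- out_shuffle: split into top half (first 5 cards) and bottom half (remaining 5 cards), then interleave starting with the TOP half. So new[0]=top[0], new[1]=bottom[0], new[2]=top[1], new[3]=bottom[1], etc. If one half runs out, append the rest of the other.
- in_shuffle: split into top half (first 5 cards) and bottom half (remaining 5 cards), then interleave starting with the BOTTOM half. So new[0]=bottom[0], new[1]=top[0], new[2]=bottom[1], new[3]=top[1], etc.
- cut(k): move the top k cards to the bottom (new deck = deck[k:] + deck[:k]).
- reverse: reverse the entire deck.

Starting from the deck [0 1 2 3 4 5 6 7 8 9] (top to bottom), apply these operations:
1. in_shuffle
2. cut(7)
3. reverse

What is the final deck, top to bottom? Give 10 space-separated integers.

Answer: 8 2 7 1 6 0 5 4 9 3

Derivation:
After op 1 (in_shuffle): [5 0 6 1 7 2 8 3 9 4]
After op 2 (cut(7)): [3 9 4 5 0 6 1 7 2 8]
After op 3 (reverse): [8 2 7 1 6 0 5 4 9 3]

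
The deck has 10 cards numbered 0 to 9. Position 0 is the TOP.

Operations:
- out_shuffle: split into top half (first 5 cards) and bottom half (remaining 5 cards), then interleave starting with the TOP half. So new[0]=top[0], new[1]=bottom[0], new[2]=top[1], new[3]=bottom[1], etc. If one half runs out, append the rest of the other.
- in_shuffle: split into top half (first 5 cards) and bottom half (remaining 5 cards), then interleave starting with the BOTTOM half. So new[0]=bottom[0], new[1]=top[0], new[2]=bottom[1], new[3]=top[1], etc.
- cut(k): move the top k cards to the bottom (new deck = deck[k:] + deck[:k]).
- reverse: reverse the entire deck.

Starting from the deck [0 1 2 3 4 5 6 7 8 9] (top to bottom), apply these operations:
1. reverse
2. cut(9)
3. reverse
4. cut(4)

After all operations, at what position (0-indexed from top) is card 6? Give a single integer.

After op 1 (reverse): [9 8 7 6 5 4 3 2 1 0]
After op 2 (cut(9)): [0 9 8 7 6 5 4 3 2 1]
After op 3 (reverse): [1 2 3 4 5 6 7 8 9 0]
After op 4 (cut(4)): [5 6 7 8 9 0 1 2 3 4]
Card 6 is at position 1.

Answer: 1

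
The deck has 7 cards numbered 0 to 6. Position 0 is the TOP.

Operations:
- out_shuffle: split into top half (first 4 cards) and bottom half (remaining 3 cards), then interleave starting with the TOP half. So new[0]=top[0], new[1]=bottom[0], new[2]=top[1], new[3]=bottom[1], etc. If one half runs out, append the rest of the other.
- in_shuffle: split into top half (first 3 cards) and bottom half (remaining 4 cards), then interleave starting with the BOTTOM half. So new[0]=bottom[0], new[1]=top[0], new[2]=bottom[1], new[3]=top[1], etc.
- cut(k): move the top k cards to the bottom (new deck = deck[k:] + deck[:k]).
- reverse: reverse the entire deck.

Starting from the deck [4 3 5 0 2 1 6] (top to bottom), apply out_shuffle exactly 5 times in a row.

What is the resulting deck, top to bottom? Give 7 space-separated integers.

After op 1 (out_shuffle): [4 2 3 1 5 6 0]
After op 2 (out_shuffle): [4 5 2 6 3 0 1]
After op 3 (out_shuffle): [4 3 5 0 2 1 6]
After op 4 (out_shuffle): [4 2 3 1 5 6 0]
After op 5 (out_shuffle): [4 5 2 6 3 0 1]

Answer: 4 5 2 6 3 0 1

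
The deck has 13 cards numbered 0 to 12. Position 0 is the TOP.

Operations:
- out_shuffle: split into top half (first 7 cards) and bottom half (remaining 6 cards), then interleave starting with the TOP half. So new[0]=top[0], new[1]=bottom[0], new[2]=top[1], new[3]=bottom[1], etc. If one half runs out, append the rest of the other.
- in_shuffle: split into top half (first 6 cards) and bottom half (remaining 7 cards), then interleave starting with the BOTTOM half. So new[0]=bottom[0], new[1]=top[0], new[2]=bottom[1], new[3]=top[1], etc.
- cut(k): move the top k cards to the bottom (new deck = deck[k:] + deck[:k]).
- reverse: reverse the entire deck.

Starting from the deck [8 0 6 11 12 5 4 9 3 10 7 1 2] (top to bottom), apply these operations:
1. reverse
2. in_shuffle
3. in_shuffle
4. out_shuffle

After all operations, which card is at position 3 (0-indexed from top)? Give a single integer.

Answer: 0

Derivation:
After op 1 (reverse): [2 1 7 10 3 9 4 5 12 11 6 0 8]
After op 2 (in_shuffle): [4 2 5 1 12 7 11 10 6 3 0 9 8]
After op 3 (in_shuffle): [11 4 10 2 6 5 3 1 0 12 9 7 8]
After op 4 (out_shuffle): [11 1 4 0 10 12 2 9 6 7 5 8 3]
Position 3: card 0.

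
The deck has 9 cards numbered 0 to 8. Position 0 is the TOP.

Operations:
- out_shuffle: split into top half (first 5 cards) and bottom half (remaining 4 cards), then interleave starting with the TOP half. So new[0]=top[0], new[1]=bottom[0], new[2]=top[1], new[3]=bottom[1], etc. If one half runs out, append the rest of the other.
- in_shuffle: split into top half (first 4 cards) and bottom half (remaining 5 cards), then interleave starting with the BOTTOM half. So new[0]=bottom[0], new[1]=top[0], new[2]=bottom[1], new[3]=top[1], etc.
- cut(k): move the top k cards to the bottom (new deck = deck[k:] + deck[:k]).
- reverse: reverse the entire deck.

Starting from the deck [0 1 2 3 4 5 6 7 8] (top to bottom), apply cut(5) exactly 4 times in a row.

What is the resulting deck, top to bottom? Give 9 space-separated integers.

After op 1 (cut(5)): [5 6 7 8 0 1 2 3 4]
After op 2 (cut(5)): [1 2 3 4 5 6 7 8 0]
After op 3 (cut(5)): [6 7 8 0 1 2 3 4 5]
After op 4 (cut(5)): [2 3 4 5 6 7 8 0 1]

Answer: 2 3 4 5 6 7 8 0 1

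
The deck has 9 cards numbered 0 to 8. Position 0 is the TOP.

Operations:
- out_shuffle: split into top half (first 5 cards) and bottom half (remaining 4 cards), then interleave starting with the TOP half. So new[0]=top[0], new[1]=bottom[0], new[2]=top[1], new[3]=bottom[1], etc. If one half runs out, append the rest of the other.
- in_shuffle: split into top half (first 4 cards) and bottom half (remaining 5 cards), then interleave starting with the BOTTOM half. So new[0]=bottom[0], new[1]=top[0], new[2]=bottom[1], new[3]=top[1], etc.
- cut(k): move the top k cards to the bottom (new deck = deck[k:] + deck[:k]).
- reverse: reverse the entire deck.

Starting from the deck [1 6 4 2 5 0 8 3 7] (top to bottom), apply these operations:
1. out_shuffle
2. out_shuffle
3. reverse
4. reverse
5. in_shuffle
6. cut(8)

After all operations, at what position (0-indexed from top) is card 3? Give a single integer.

After op 1 (out_shuffle): [1 0 6 8 4 3 2 7 5]
After op 2 (out_shuffle): [1 3 0 2 6 7 8 5 4]
After op 3 (reverse): [4 5 8 7 6 2 0 3 1]
After op 4 (reverse): [1 3 0 2 6 7 8 5 4]
After op 5 (in_shuffle): [6 1 7 3 8 0 5 2 4]
After op 6 (cut(8)): [4 6 1 7 3 8 0 5 2]
Card 3 is at position 4.

Answer: 4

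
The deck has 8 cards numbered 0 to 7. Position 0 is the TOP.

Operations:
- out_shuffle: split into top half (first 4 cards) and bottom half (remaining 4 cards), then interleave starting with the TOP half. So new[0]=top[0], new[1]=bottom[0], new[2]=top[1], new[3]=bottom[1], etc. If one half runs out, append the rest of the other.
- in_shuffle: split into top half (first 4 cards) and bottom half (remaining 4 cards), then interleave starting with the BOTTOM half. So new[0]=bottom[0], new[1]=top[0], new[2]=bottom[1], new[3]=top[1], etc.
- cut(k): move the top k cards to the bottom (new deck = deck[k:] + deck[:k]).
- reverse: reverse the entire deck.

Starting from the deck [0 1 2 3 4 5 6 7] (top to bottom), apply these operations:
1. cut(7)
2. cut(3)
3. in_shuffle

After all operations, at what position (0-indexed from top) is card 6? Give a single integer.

After op 1 (cut(7)): [7 0 1 2 3 4 5 6]
After op 2 (cut(3)): [2 3 4 5 6 7 0 1]
After op 3 (in_shuffle): [6 2 7 3 0 4 1 5]
Card 6 is at position 0.

Answer: 0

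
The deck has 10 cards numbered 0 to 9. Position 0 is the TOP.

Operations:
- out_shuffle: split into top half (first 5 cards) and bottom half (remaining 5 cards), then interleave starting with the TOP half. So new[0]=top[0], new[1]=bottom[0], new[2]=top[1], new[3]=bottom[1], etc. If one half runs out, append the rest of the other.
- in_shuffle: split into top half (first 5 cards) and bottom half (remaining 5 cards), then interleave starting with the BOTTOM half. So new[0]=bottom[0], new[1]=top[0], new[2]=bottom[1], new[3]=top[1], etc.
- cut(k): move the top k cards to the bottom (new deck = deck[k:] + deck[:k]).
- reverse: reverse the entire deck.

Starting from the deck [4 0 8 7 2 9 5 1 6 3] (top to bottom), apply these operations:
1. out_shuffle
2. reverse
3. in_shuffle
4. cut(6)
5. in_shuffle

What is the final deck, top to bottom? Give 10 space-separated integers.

After op 1 (out_shuffle): [4 9 0 5 8 1 7 6 2 3]
After op 2 (reverse): [3 2 6 7 1 8 5 0 9 4]
After op 3 (in_shuffle): [8 3 5 2 0 6 9 7 4 1]
After op 4 (cut(6)): [9 7 4 1 8 3 5 2 0 6]
After op 5 (in_shuffle): [3 9 5 7 2 4 0 1 6 8]

Answer: 3 9 5 7 2 4 0 1 6 8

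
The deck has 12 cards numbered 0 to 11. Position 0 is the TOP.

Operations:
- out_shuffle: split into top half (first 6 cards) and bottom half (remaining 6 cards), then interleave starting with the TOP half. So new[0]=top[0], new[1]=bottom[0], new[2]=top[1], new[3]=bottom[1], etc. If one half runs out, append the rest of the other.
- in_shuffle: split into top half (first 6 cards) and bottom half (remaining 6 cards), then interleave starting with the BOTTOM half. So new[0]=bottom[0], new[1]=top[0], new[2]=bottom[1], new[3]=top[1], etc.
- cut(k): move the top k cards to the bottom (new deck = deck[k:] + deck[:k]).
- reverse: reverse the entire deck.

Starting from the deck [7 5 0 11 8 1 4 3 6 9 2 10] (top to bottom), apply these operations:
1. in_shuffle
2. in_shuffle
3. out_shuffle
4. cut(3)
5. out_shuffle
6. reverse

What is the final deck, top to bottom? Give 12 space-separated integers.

After op 1 (in_shuffle): [4 7 3 5 6 0 9 11 2 8 10 1]
After op 2 (in_shuffle): [9 4 11 7 2 3 8 5 10 6 1 0]
After op 3 (out_shuffle): [9 8 4 5 11 10 7 6 2 1 3 0]
After op 4 (cut(3)): [5 11 10 7 6 2 1 3 0 9 8 4]
After op 5 (out_shuffle): [5 1 11 3 10 0 7 9 6 8 2 4]
After op 6 (reverse): [4 2 8 6 9 7 0 10 3 11 1 5]

Answer: 4 2 8 6 9 7 0 10 3 11 1 5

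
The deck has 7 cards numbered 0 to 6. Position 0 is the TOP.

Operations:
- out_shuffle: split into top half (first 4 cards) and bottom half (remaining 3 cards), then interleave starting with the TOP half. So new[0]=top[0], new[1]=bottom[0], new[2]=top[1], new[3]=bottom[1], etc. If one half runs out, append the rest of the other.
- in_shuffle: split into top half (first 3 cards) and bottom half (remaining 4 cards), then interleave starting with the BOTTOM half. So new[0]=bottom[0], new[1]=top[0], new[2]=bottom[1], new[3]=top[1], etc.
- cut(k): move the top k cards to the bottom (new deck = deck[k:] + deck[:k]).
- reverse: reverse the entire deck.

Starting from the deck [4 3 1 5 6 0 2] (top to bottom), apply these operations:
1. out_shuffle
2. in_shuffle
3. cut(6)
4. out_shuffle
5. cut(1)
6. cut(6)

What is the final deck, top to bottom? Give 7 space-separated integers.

Answer: 5 6 0 2 4 3 1

Derivation:
After op 1 (out_shuffle): [4 6 3 0 1 2 5]
After op 2 (in_shuffle): [0 4 1 6 2 3 5]
After op 3 (cut(6)): [5 0 4 1 6 2 3]
After op 4 (out_shuffle): [5 6 0 2 4 3 1]
After op 5 (cut(1)): [6 0 2 4 3 1 5]
After op 6 (cut(6)): [5 6 0 2 4 3 1]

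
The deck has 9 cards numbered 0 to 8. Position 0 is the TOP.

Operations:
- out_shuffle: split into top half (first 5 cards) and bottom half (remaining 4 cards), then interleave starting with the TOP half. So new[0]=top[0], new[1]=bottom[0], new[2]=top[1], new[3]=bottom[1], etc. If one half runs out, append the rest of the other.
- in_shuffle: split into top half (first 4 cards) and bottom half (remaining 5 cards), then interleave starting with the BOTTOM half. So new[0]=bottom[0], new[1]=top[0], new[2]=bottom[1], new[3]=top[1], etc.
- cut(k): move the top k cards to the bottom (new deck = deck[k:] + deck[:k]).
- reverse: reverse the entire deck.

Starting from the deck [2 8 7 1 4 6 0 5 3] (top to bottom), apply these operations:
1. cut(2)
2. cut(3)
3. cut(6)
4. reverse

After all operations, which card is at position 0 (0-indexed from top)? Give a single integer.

After op 1 (cut(2)): [7 1 4 6 0 5 3 2 8]
After op 2 (cut(3)): [6 0 5 3 2 8 7 1 4]
After op 3 (cut(6)): [7 1 4 6 0 5 3 2 8]
After op 4 (reverse): [8 2 3 5 0 6 4 1 7]
Position 0: card 8.

Answer: 8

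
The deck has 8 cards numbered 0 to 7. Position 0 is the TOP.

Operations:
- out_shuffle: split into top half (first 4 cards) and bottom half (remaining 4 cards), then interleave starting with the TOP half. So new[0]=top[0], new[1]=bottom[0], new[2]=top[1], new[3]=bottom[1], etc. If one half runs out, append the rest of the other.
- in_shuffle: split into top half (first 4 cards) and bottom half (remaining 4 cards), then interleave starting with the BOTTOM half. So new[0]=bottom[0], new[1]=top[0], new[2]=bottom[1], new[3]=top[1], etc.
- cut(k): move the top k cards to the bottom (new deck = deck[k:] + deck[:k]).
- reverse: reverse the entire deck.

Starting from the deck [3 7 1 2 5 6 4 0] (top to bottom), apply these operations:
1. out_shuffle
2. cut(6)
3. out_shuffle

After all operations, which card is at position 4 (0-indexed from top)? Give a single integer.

After op 1 (out_shuffle): [3 5 7 6 1 4 2 0]
After op 2 (cut(6)): [2 0 3 5 7 6 1 4]
After op 3 (out_shuffle): [2 7 0 6 3 1 5 4]
Position 4: card 3.

Answer: 3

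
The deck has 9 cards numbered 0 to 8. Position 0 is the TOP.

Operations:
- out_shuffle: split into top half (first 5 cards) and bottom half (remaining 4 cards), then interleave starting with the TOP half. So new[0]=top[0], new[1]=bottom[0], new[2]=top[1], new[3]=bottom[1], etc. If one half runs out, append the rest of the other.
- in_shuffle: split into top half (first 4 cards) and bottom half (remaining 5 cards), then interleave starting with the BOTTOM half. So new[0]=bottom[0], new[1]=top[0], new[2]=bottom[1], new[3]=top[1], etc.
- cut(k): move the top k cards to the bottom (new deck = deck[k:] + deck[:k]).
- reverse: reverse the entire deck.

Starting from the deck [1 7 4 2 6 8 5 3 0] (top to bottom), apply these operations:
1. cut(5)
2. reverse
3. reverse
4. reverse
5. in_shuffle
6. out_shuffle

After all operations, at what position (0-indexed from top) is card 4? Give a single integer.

After op 1 (cut(5)): [8 5 3 0 1 7 4 2 6]
After op 2 (reverse): [6 2 4 7 1 0 3 5 8]
After op 3 (reverse): [8 5 3 0 1 7 4 2 6]
After op 4 (reverse): [6 2 4 7 1 0 3 5 8]
After op 5 (in_shuffle): [1 6 0 2 3 4 5 7 8]
After op 6 (out_shuffle): [1 4 6 5 0 7 2 8 3]
Card 4 is at position 1.

Answer: 1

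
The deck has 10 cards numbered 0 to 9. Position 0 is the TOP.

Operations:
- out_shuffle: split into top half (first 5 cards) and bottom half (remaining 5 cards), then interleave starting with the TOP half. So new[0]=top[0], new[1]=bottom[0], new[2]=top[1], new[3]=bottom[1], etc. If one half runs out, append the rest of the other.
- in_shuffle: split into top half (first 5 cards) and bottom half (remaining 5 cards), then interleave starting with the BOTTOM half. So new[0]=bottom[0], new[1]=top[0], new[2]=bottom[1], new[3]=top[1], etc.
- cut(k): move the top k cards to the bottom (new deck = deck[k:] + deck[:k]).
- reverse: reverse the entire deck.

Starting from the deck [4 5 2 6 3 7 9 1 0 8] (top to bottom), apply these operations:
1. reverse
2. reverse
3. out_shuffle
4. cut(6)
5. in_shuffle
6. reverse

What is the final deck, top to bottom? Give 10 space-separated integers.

Answer: 4 1 8 2 3 9 0 5 6 7

Derivation:
After op 1 (reverse): [8 0 1 9 7 3 6 2 5 4]
After op 2 (reverse): [4 5 2 6 3 7 9 1 0 8]
After op 3 (out_shuffle): [4 7 5 9 2 1 6 0 3 8]
After op 4 (cut(6)): [6 0 3 8 4 7 5 9 2 1]
After op 5 (in_shuffle): [7 6 5 0 9 3 2 8 1 4]
After op 6 (reverse): [4 1 8 2 3 9 0 5 6 7]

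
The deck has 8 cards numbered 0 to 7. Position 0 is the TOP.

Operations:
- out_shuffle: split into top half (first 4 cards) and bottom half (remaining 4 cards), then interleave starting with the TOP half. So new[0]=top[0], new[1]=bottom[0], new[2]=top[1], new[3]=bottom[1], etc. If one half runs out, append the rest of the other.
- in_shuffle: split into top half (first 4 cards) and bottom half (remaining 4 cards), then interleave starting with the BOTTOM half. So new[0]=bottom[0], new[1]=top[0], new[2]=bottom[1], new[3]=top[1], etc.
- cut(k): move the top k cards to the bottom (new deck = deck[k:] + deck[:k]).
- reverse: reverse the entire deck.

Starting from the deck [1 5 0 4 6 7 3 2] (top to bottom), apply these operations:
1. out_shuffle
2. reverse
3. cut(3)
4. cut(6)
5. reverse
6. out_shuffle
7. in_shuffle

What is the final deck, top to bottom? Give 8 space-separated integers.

After op 1 (out_shuffle): [1 6 5 7 0 3 4 2]
After op 2 (reverse): [2 4 3 0 7 5 6 1]
After op 3 (cut(3)): [0 7 5 6 1 2 4 3]
After op 4 (cut(6)): [4 3 0 7 5 6 1 2]
After op 5 (reverse): [2 1 6 5 7 0 3 4]
After op 6 (out_shuffle): [2 7 1 0 6 3 5 4]
After op 7 (in_shuffle): [6 2 3 7 5 1 4 0]

Answer: 6 2 3 7 5 1 4 0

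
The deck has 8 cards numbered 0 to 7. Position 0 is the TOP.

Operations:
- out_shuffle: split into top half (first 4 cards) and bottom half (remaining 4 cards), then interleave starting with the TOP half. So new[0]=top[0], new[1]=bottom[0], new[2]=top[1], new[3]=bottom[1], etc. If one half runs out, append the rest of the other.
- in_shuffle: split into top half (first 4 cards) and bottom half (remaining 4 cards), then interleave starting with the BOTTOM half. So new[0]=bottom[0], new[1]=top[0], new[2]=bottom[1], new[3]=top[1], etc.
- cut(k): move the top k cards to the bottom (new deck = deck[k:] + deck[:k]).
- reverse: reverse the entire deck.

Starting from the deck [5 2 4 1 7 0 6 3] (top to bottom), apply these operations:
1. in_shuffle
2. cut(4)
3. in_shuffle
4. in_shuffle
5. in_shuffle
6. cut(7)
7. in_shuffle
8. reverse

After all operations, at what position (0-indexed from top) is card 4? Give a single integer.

Answer: 1

Derivation:
After op 1 (in_shuffle): [7 5 0 2 6 4 3 1]
After op 2 (cut(4)): [6 4 3 1 7 5 0 2]
After op 3 (in_shuffle): [7 6 5 4 0 3 2 1]
After op 4 (in_shuffle): [0 7 3 6 2 5 1 4]
After op 5 (in_shuffle): [2 0 5 7 1 3 4 6]
After op 6 (cut(7)): [6 2 0 5 7 1 3 4]
After op 7 (in_shuffle): [7 6 1 2 3 0 4 5]
After op 8 (reverse): [5 4 0 3 2 1 6 7]
Card 4 is at position 1.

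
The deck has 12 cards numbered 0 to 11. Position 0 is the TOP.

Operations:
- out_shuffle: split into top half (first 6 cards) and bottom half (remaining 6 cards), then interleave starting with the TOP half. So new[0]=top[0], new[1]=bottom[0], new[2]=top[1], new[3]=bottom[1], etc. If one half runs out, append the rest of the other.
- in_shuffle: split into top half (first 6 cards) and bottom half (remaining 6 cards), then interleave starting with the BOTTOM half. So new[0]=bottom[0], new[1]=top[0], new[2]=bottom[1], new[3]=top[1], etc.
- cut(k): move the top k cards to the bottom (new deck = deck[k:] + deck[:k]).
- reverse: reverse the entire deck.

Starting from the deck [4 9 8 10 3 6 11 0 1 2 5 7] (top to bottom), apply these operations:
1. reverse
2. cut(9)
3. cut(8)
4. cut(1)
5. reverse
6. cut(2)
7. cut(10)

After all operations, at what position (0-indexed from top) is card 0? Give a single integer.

Answer: 1

Derivation:
After op 1 (reverse): [7 5 2 1 0 11 6 3 10 8 9 4]
After op 2 (cut(9)): [8 9 4 7 5 2 1 0 11 6 3 10]
After op 3 (cut(8)): [11 6 3 10 8 9 4 7 5 2 1 0]
After op 4 (cut(1)): [6 3 10 8 9 4 7 5 2 1 0 11]
After op 5 (reverse): [11 0 1 2 5 7 4 9 8 10 3 6]
After op 6 (cut(2)): [1 2 5 7 4 9 8 10 3 6 11 0]
After op 7 (cut(10)): [11 0 1 2 5 7 4 9 8 10 3 6]
Card 0 is at position 1.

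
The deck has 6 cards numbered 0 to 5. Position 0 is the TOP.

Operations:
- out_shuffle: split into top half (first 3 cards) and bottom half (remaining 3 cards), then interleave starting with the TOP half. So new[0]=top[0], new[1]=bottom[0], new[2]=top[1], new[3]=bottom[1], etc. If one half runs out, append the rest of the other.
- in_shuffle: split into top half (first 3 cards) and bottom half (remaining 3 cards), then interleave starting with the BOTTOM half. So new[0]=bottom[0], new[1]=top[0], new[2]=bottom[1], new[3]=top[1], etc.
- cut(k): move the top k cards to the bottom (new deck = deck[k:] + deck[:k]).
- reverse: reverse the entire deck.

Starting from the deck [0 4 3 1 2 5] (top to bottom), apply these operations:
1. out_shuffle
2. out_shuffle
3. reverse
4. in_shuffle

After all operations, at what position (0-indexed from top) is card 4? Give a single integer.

Answer: 3

Derivation:
After op 1 (out_shuffle): [0 1 4 2 3 5]
After op 2 (out_shuffle): [0 2 1 3 4 5]
After op 3 (reverse): [5 4 3 1 2 0]
After op 4 (in_shuffle): [1 5 2 4 0 3]
Card 4 is at position 3.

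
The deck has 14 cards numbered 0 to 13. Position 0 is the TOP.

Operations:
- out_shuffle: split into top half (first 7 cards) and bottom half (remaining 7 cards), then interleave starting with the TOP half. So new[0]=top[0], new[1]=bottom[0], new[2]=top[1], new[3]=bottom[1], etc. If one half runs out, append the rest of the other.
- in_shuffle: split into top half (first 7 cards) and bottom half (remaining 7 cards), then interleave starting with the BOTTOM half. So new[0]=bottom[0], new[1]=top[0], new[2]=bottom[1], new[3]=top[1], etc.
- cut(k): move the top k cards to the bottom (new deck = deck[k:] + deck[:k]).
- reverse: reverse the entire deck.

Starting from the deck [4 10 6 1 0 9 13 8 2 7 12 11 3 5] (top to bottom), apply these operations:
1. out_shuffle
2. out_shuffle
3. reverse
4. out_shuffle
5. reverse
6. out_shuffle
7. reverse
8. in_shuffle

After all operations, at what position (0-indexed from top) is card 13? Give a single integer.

After op 1 (out_shuffle): [4 8 10 2 6 7 1 12 0 11 9 3 13 5]
After op 2 (out_shuffle): [4 12 8 0 10 11 2 9 6 3 7 13 1 5]
After op 3 (reverse): [5 1 13 7 3 6 9 2 11 10 0 8 12 4]
After op 4 (out_shuffle): [5 2 1 11 13 10 7 0 3 8 6 12 9 4]
After op 5 (reverse): [4 9 12 6 8 3 0 7 10 13 11 1 2 5]
After op 6 (out_shuffle): [4 7 9 10 12 13 6 11 8 1 3 2 0 5]
After op 7 (reverse): [5 0 2 3 1 8 11 6 13 12 10 9 7 4]
After op 8 (in_shuffle): [6 5 13 0 12 2 10 3 9 1 7 8 4 11]
Card 13 is at position 2.

Answer: 2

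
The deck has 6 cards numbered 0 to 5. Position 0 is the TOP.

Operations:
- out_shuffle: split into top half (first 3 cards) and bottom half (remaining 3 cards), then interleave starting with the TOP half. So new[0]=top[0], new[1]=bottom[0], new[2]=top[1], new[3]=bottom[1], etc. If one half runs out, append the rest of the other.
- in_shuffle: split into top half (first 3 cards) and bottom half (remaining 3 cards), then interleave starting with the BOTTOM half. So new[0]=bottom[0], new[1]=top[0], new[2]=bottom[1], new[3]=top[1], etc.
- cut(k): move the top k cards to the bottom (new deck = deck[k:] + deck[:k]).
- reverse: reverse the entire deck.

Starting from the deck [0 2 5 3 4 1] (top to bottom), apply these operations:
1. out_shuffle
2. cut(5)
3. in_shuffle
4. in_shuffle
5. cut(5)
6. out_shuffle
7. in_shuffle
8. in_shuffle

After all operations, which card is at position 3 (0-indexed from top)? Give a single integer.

After op 1 (out_shuffle): [0 3 2 4 5 1]
After op 2 (cut(5)): [1 0 3 2 4 5]
After op 3 (in_shuffle): [2 1 4 0 5 3]
After op 4 (in_shuffle): [0 2 5 1 3 4]
After op 5 (cut(5)): [4 0 2 5 1 3]
After op 6 (out_shuffle): [4 5 0 1 2 3]
After op 7 (in_shuffle): [1 4 2 5 3 0]
After op 8 (in_shuffle): [5 1 3 4 0 2]
Position 3: card 4.

Answer: 4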